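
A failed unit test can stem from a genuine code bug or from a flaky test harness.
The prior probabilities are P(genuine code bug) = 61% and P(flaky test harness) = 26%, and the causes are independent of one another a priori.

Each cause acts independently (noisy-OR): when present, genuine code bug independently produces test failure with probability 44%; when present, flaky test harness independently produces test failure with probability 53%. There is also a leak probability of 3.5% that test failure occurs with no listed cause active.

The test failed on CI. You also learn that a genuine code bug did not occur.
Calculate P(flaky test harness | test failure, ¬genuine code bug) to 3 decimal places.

P(flaky test harness | test failure, ¬genuine code bug) ≈ 0.846

Under noisy-OR, P(test failure | causes) = 1 − (1−0.035)·∏(1−qᵢ) over the active causes.
P(test failure | ¬genuine code bug) = 0.035*0.74 + 0.54645*0.26 = 0.025900 + 0.142077 = 0.167977
Of this, 0.142077 comes from 0.54645*0.26 (the flaky test harness=true cases).
So P(flaky test harness | test failure, ¬genuine code bug) = 0.142077/0.167977 ≈ 0.846.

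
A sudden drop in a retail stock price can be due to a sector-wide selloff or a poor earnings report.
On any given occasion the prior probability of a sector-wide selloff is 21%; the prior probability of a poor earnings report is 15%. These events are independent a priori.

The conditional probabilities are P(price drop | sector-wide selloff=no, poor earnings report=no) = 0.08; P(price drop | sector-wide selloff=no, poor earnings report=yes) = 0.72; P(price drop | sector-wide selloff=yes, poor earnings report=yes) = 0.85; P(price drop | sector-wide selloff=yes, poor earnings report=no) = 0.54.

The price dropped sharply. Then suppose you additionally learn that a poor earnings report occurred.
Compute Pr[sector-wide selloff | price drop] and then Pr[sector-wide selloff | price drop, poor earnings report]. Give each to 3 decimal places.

Numerator (weight on configurations with sector-wide selloff): 0.096390 + 0.026775 = 0.123165
Normalizer over all consistent configurations: 0.08·0.79·0.85 + 0.72·0.79·0.15 + 0.54·0.21·0.85 + 0.85·0.21·0.15 = 0.262205
Posterior = 0.123165 / 0.262205 ≈ 0.470

With the extra evidence:
By total probability over both values of sector-wide selloff:
  P(price drop | poor earnings report) = 0.72×0.79 + 0.85×0.21
        = 0.568800 + 0.178500 = 0.747300
Configurations with sector-wide selloff contribute 0.178500, so
  P(sector-wide selloff | price drop, poor earnings report) = 0.178500 / 0.747300 ≈ 0.239
The drop from 0.470 to 0.239 is the explaining-away (discounting) effect.

Pr[sector-wide selloff | price drop] ≈ 0.470; Pr[sector-wide selloff | price drop, poor earnings report] ≈ 0.239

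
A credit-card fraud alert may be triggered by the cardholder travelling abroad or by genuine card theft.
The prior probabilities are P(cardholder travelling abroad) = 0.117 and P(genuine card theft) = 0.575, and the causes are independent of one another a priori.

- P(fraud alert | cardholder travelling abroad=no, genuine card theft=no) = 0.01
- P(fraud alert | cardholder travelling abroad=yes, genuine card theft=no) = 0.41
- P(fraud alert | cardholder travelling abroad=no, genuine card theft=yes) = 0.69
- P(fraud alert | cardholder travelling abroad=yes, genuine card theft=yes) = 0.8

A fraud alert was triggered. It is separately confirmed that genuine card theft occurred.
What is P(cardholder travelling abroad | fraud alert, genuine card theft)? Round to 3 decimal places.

P(fraud alert | genuine card theft) = 0.69*0.883 + 0.8*0.117 = 0.609270 + 0.093600 = 0.702870
Of this, 0.093600 comes from 0.8*0.117 (the cardholder travelling abroad=true cases).
So P(cardholder travelling abroad | fraud alert, genuine card theft) = 0.093600/0.702870 ≈ 0.133.

P(cardholder travelling abroad | fraud alert, genuine card theft) ≈ 0.133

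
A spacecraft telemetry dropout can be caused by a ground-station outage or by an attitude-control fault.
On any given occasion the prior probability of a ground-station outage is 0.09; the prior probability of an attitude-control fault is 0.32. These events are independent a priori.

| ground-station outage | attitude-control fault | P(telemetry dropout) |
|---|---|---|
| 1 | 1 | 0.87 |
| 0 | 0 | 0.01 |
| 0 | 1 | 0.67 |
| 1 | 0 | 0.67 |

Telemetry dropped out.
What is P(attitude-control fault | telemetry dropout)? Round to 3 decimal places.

Sum P(telemetry dropout|·) weighted by the priors over the 4 (ground-station outage, attitude-control fault) configurations:
  P(telemetry dropout) = 0.01×0.91×0.68 + 0.67×0.91×0.32 + 0.67×0.09×0.68 + 0.87×0.09×0.32
        = 0.006188 + 0.195104 + 0.041004 + 0.025056 = 0.267352
Keeping only the attitude-control fault-present terms gives 0.220160, so
  P(attitude-control fault | telemetry dropout) = 0.220160 / 0.267352 ≈ 0.823

P(attitude-control fault | telemetry dropout) ≈ 0.823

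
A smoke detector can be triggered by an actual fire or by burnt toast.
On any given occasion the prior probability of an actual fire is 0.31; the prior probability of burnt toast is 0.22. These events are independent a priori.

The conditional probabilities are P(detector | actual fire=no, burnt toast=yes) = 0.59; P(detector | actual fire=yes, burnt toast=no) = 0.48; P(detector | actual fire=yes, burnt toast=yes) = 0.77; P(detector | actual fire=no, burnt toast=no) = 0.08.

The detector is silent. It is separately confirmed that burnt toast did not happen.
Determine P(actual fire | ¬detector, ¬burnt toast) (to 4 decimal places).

P(actual fire | ¬detector, ¬burnt toast) ≈ 0.2025

By total probability over both values of actual fire:
  P(¬detector | ¬burnt toast) = 0.92×0.69 + 0.52×0.31
        = 0.634800 + 0.161200 = 0.796000
The terms with actual fire present sum to 0.161200, so
  P(actual fire | ¬detector, ¬burnt toast) = 0.161200 / 0.796000 ≈ 0.2025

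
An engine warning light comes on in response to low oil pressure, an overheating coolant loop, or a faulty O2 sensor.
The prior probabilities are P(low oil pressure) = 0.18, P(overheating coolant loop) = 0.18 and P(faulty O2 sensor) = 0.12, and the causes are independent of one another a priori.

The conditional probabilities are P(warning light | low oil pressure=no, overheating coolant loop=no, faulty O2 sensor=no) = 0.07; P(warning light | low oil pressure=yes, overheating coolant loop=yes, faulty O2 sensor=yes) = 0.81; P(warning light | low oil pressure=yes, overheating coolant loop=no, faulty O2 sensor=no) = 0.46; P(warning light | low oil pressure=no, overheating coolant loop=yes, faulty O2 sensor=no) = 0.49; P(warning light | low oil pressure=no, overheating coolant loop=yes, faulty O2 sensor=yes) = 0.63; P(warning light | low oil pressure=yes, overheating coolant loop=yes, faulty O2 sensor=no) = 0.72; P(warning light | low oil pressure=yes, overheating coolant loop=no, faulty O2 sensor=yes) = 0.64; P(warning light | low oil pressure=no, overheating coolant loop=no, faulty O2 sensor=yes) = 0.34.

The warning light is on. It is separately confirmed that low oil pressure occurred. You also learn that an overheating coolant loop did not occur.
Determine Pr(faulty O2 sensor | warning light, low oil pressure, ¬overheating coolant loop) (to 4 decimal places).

Pr(faulty O2 sensor | warning light, low oil pressure, ¬overheating coolant loop) ≈ 0.1595

Enumerate both values of faulty O2 sensor and weight by the priors:
  P(warning light | low oil pressure, ¬overheating coolant loop) = 0.46×0.88 + 0.64×0.12
        = 0.404800 + 0.076800 = 0.481600
The terms with faulty O2 sensor present sum to 0.076800, so
  P(faulty O2 sensor | warning light, low oil pressure, ¬overheating coolant loop) = 0.076800 / 0.481600 ≈ 0.1595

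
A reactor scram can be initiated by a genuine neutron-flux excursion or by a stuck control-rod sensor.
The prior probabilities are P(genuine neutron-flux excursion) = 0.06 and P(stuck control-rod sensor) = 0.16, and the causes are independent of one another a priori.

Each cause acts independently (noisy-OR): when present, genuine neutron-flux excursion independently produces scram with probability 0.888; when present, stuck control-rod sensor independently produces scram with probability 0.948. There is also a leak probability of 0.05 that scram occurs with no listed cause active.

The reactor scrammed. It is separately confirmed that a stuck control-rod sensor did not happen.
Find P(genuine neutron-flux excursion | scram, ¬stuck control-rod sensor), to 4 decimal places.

Under noisy-OR, P(scram | causes) = 1 − (1−0.05)·∏(1−qᵢ) over the active causes.
P(scram | ¬stuck control-rod sensor) = 0.05×0.94 + 0.8936×0.06 = 0.047000 + 0.053616 = 0.100616
Of this, 0.053616 comes from 0.8936×0.06 (the genuine neutron-flux excursion=true cases).
P(genuine neutron-flux excursion | scram, ¬stuck control-rod sensor) = 0.053616 / 0.100616 ≈ 0.5329

P(genuine neutron-flux excursion | scram, ¬stuck control-rod sensor) ≈ 0.5329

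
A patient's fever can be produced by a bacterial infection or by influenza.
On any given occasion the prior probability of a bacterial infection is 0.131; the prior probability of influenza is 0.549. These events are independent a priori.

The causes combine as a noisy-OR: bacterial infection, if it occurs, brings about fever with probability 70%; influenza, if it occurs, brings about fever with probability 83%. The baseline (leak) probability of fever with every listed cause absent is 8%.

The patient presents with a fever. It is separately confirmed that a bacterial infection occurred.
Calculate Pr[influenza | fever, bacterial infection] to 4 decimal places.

Pr[influenza | fever, bacterial infection] ≈ 0.6157

Under noisy-OR, P(fever | causes) = 1 − (1−0.08)·∏(1−qᵢ) over the active causes.
Enumerate both values of influenza and weight by the priors:
  P(fever | bacterial infection) = 0.724·0.451 + 0.95308·0.549
        = 0.326524 + 0.523241 = 0.849765
Configurations with influenza contribute 0.523241, so
  P(influenza | fever, bacterial infection) = 0.523241 / 0.849765 ≈ 0.6157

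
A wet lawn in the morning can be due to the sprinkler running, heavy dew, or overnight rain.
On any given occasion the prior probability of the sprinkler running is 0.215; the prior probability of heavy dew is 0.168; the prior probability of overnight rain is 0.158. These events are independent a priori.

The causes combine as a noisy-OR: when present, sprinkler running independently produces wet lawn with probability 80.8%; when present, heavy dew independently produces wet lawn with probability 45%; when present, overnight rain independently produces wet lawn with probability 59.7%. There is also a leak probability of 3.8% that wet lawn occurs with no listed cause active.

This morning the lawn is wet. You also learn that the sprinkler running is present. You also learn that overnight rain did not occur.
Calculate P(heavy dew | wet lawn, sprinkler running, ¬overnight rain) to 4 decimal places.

Under noisy-OR, P(wet lawn | causes) = 1 − (1−0.038)·∏(1−qᵢ) over the active causes.
Sum P(wet lawn|·) weighted by the priors over both values of heavy dew:
  P(wet lawn | sprinkler running, ¬overnight rain) = 0.815296*0.832 + 0.898413*0.168
        = 0.678326 + 0.150933 = 0.829259
The terms with heavy dew present sum to 0.150933, so
  P(heavy dew | wet lawn, sprinkler running, ¬overnight rain) = 0.150933 / 0.829259 ≈ 0.1820

P(heavy dew | wet lawn, sprinkler running, ¬overnight rain) ≈ 0.1820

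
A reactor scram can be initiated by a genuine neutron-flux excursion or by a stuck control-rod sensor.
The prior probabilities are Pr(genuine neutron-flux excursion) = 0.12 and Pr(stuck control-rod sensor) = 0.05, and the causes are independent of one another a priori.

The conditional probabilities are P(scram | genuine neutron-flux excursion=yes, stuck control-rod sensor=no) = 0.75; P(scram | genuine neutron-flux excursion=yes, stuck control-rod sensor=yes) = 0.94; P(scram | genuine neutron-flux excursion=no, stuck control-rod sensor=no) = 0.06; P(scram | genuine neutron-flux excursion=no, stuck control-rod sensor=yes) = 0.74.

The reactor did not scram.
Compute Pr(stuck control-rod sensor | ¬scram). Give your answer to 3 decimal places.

Weight on stuck control-rod sensor=true, given the evidence: 0.011440 + 0.000360 = 0.011800
The normalizing constant is 0.94*0.88*0.95 + 0.26*0.88*0.05 + 0.25*0.12*0.95 + 0.06*0.12*0.05 = 0.826140
P(stuck control-rod sensor | ¬scram) = 0.011800/0.826140 ≈ 0.014

Pr(stuck control-rod sensor | ¬scram) ≈ 0.014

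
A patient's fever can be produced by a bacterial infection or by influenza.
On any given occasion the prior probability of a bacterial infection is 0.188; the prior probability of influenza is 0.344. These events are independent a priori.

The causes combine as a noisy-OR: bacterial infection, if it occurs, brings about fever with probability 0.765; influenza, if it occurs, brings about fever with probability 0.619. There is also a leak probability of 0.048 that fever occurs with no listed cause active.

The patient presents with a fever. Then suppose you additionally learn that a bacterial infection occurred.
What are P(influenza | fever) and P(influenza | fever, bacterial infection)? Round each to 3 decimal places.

P(influenza | fever) ≈ 0.662; P(influenza | fever, bacterial infection) ≈ 0.382

Under noisy-OR, P(fever | causes) = 1 − (1−0.048)·∏(1−qᵢ) over the active causes.
For the numerator, keep only influenza=true terms: 0.178012 + 0.059160 = 0.237172
Normalizer over all consistent configurations: 0.048×0.812×0.656 + 0.637288×0.812×0.344 + 0.77628×0.188×0.656 + 0.914763×0.188×0.344 = 0.358477
P(influenza | fever) = 0.237172/0.358477 ≈ 0.662

Now also conditioning on bacterial infection=true:
For the numerator, keep only influenza=true terms: 0.914763·0.344 = 0.314678
Normalizer over all consistent configurations: 0.77628·0.656 + 0.914763·0.344 = 0.823918
P(influenza | fever, bacterial infection) = 0.314678/0.823918 ≈ 0.382
— bacterial infection explains away the evidence for influenza.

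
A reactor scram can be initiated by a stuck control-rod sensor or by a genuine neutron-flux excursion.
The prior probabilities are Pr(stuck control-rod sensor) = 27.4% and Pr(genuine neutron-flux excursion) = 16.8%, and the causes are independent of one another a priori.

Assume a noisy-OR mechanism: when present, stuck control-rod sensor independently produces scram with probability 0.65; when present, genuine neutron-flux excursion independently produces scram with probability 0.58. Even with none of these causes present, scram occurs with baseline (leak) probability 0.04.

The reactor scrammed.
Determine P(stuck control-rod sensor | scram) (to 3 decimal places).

P(stuck control-rod sensor | scram) ≈ 0.663

Under noisy-OR, P(scram | causes) = 1 − (1−0.04)·∏(1−qᵢ) over the active causes.
Numerator (weight on configurations with stuck control-rod sensor): 0.151371 + 0.039536 = 0.190907
Normalizer over all consistent configurations: 0.04*0.726*0.832 + 0.5968*0.726*0.168 + 0.664*0.274*0.832 + 0.85888*0.274*0.168 = 0.287859
P(stuck control-rod sensor | scram) = 0.190907/0.287859 ≈ 0.663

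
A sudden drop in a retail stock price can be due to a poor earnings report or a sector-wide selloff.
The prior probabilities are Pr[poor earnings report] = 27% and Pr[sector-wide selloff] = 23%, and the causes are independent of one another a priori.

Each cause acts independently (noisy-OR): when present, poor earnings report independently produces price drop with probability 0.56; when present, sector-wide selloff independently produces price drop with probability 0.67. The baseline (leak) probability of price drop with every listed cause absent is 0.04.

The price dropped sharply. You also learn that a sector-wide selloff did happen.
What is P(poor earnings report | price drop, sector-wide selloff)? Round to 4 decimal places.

P(poor earnings report | price drop, sector-wide selloff) ≈ 0.3178

Under noisy-OR, P(price drop | causes) = 1 − (1−0.04)·∏(1−qᵢ) over the active causes.
By total probability over both values of poor earnings report:
  P(price drop | sector-wide selloff) = 0.6832·0.73 + 0.860608·0.27
        = 0.498736 + 0.232364 = 0.731100
Configurations with poor earnings report contribute 0.232364, so
  P(poor earnings report | price drop, sector-wide selloff) = 0.232364 / 0.731100 ≈ 0.3178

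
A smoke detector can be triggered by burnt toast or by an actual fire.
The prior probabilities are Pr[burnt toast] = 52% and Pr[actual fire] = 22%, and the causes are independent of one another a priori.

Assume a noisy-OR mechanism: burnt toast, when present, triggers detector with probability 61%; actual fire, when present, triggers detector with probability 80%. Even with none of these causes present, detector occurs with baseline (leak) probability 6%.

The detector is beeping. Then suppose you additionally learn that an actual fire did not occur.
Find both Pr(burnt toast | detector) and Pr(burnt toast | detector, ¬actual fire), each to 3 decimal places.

Under noisy-OR, P(detector | causes) = 1 − (1−0.06)·∏(1−qᵢ) over the active causes.
Enumerate the 4 (burnt toast, actual fire) configurations and weight by the priors:
  P(detector) = 0.06×0.48×0.78 + 0.812×0.48×0.22 + 0.6334×0.52×0.78 + 0.92668×0.52×0.22
        = 0.022464 + 0.085747 + 0.256907 + 0.106012 = 0.471130
The terms with burnt toast present sum to 0.362919, so
  P(burnt toast | detector) = 0.362919 / 0.471130 ≈ 0.770

With the extra evidence:
Enumerate both values of burnt toast and weight by the priors:
  P(detector | ¬actual fire) = 0.06×0.48 + 0.6334×0.52
        = 0.028800 + 0.329368 = 0.358168
Keeping only the burnt toast-present terms gives 0.329368, so
  P(burnt toast | detector, ¬actual fire) = 0.329368 / 0.358168 ≈ 0.920
With actual fire excluded, burnt toast must carry more of the explanatory weight for the detector.

Pr(burnt toast | detector) ≈ 0.770; Pr(burnt toast | detector, ¬actual fire) ≈ 0.920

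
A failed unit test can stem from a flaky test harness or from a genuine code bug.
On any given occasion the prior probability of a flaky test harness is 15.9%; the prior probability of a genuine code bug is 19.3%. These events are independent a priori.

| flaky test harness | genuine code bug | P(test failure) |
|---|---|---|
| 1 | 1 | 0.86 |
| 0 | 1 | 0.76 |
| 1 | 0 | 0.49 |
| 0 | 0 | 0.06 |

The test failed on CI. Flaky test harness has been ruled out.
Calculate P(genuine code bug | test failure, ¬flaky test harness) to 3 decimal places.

Numerator (weight on configurations with genuine code bug): 0.76·0.193 = 0.146680
Denominator P(test failure | ¬flaky test harness): 0.06·0.807 + 0.76·0.193 = 0.195100
P(genuine code bug | test failure, ¬flaky test harness) = 0.146680/0.195100 ≈ 0.752

P(genuine code bug | test failure, ¬flaky test harness) ≈ 0.752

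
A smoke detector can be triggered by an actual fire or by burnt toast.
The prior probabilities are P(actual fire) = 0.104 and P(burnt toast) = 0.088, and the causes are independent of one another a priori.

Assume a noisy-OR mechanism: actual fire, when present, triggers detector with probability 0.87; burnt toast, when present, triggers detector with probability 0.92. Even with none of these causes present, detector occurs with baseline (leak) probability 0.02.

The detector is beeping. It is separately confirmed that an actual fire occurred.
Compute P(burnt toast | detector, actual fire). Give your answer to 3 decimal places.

Under noisy-OR, P(detector | causes) = 1 − (1−0.02)·∏(1−qᵢ) over the active causes.
Enumerate both values of burnt toast and weight by the priors:
  P(detector | actual fire) = 0.8726×0.912 + 0.989808×0.088
        = 0.795811 + 0.087103 = 0.882914
Keeping only the burnt toast-present terms gives 0.087103, so
  P(burnt toast | detector, actual fire) = 0.087103 / 0.882914 ≈ 0.099

P(burnt toast | detector, actual fire) ≈ 0.099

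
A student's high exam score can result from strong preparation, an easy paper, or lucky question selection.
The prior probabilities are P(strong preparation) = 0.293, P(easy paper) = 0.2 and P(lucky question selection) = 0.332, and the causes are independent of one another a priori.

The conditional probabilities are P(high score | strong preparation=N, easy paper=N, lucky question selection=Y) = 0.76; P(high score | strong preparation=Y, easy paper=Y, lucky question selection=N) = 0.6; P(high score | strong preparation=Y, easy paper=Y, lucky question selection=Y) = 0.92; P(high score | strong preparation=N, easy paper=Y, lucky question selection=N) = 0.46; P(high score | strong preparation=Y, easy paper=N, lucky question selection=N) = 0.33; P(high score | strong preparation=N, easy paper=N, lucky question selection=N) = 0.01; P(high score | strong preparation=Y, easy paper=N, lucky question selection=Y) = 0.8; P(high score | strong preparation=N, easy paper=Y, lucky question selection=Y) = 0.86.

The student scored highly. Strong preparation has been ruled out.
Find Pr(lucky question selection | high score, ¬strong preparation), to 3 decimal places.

Pr(lucky question selection | high score, ¬strong preparation) ≈ 0.795

Sum P(high score|·) weighted by the priors over the 4 (easy paper, lucky question selection) configurations:
  P(high score | ¬strong preparation) = 0.01*0.8*0.668 + 0.76*0.8*0.332 + 0.46*0.2*0.668 + 0.86*0.2*0.332
        = 0.005344 + 0.201856 + 0.061456 + 0.057104 = 0.325760
Configurations with lucky question selection contribute 0.258960, so
  P(lucky question selection | high score, ¬strong preparation) = 0.258960 / 0.325760 ≈ 0.795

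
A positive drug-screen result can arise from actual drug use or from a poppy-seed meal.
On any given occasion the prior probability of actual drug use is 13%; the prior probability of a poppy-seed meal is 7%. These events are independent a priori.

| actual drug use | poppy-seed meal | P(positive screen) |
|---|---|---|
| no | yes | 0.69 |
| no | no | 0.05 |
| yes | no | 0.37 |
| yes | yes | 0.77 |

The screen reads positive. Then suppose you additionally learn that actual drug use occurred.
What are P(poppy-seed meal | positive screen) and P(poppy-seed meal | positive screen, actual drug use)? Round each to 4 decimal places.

P(poppy-seed meal | positive screen) ≈ 0.3653; P(poppy-seed meal | positive screen, actual drug use) ≈ 0.1354

P(positive screen) = 0.05×0.87×0.93 + 0.69×0.87×0.07 + 0.37×0.13×0.93 + 0.77×0.13×0.07 = 0.040455 + 0.042021 + 0.044733 + 0.007007 = 0.134216
Restricting to configurations with poppy-seed meal present: 0.042021 + 0.007007 = 0.049028.
P(poppy-seed meal | positive screen) = 0.049028 / 0.134216 ≈ 0.3653

Now condition on the additional information:
P(positive screen | actual drug use) = 0.37*0.93 + 0.77*0.07 = 0.344100 + 0.053900 = 0.398000
Restricting to configurations with poppy-seed meal present: 0.77*0.07 = 0.053900.
Hence the posterior is 0.053900/0.398000 ≈ 0.1354.
Conditioning on actual drug use lowers the posterior on poppy-seed meal: the classic explaining-away effect in a common-effect structure.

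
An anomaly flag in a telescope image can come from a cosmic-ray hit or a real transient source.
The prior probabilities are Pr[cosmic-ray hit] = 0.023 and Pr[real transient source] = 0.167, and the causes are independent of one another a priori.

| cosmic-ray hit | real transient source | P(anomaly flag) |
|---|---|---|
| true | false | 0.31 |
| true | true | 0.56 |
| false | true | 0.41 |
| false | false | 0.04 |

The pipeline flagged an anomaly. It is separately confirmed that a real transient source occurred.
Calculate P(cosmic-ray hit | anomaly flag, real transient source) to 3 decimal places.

Sum P(anomaly flag|·) weighted by the priors over both values of cosmic-ray hit:
  P(anomaly flag | real transient source) = 0.41*0.977 + 0.56*0.023
        = 0.400570 + 0.012880 = 0.413450
Configurations with cosmic-ray hit contribute 0.012880, so
  P(cosmic-ray hit | anomaly flag, real transient source) = 0.012880 / 0.413450 ≈ 0.031

P(cosmic-ray hit | anomaly flag, real transient source) ≈ 0.031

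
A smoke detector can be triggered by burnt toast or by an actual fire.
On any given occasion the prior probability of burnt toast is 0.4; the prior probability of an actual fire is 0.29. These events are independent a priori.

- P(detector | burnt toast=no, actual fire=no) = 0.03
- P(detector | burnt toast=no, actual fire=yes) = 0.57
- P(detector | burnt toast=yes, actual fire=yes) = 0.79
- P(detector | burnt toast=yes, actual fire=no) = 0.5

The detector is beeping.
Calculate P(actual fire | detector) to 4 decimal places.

Sum P(detector|·) weighted by the priors over the 4 (burnt toast, actual fire) configurations:
  P(detector) = 0.03·0.6·0.71 + 0.57·0.6·0.29 + 0.5·0.4·0.71 + 0.79·0.4·0.29
        = 0.012780 + 0.099180 + 0.142000 + 0.091640 = 0.345600
Keeping only the actual fire-present terms gives 0.190820, so
  P(actual fire | detector) = 0.190820 / 0.345600 ≈ 0.5521

P(actual fire | detector) ≈ 0.5521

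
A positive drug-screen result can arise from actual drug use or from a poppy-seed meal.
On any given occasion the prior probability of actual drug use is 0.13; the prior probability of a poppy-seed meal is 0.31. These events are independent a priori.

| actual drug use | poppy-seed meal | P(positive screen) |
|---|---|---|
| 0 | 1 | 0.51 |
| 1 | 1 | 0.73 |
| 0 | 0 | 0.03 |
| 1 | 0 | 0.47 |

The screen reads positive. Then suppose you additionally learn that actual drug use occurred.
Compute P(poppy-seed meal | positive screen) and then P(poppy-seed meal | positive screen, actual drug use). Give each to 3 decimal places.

By total probability over the 4 (actual drug use, poppy-seed meal) configurations:
  P(positive screen) = 0.03*0.87*0.69 + 0.51*0.87*0.31 + 0.47*0.13*0.69 + 0.73*0.13*0.31
        = 0.018009 + 0.137547 + 0.042159 + 0.029419 = 0.227134
Keeping only the poppy-seed meal-present terms gives 0.166966, so
  P(poppy-seed meal | positive screen) = 0.166966 / 0.227134 ≈ 0.735

Now also conditioning on actual drug use=true:
Sum P(positive screen|·) weighted by the priors over both values of poppy-seed meal:
  P(positive screen | actual drug use) = 0.47*0.69 + 0.73*0.31
        = 0.324300 + 0.226300 = 0.550600
The terms with poppy-seed meal present sum to 0.226300, so
  P(poppy-seed meal | positive screen, actual drug use) = 0.226300 / 0.550600 ≈ 0.411

P(poppy-seed meal | positive screen) ≈ 0.735; P(poppy-seed meal | positive screen, actual drug use) ≈ 0.411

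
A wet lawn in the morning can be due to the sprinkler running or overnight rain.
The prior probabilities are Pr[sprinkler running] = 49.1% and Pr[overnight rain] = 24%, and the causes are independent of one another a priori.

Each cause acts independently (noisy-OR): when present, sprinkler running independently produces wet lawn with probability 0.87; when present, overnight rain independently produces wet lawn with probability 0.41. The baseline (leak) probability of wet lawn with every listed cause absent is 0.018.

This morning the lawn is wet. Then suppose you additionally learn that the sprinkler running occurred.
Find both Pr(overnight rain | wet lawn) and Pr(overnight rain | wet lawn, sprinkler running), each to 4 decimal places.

Pr(overnight rain | wet lawn) ≈ 0.3254; Pr(overnight rain | wet lawn, sprinkler running) ≈ 0.2508

Under noisy-OR, P(wet lawn | causes) = 1 − (1−0.018)·∏(1−qᵢ) over the active causes.
Numerator (weight on configurations with overnight rain): 0.051383 + 0.108964 = 0.160347
The normalizing constant is 0.018·0.509·0.76 + 0.42062·0.509·0.24 + 0.87234·0.491·0.76 + 0.924681·0.491·0.24 = 0.492832
P(overnight rain | wet lawn) = 0.160347/0.492832 ≈ 0.3254

With the extra evidence:
P(wet lawn | sprinkler running) = 0.87234·0.76 + 0.924681·0.24 = 0.662978 + 0.221923 = 0.884901
Restricting to configurations with overnight rain present: 0.924681·0.24 = 0.221923.
So P(overnight rain | wet lawn, sprinkler running) = 0.221923/0.884901 ≈ 0.2508.
The drop from 0.3254 to 0.2508 is the explaining-away (discounting) effect.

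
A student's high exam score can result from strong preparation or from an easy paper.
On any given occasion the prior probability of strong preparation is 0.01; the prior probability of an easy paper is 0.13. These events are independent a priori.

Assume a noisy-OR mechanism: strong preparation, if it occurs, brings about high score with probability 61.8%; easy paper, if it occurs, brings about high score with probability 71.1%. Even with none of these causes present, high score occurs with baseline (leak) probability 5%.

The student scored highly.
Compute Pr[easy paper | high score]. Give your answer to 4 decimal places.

Pr[easy paper | high score] ≈ 0.6604

Under noisy-OR, P(high score | causes) = 1 − (1−0.05)·∏(1−qᵢ) over the active causes.
Weight on easy paper=true, given the evidence: 0.093365 + 0.001164 = 0.094529
Normalizer over all consistent configurations: 0.05×0.99×0.87 + 0.72545×0.99×0.13 + 0.6371×0.01×0.87 + 0.895122×0.01×0.13 = 0.143137
P(easy paper | high score) = 0.094529/0.143137 ≈ 0.6604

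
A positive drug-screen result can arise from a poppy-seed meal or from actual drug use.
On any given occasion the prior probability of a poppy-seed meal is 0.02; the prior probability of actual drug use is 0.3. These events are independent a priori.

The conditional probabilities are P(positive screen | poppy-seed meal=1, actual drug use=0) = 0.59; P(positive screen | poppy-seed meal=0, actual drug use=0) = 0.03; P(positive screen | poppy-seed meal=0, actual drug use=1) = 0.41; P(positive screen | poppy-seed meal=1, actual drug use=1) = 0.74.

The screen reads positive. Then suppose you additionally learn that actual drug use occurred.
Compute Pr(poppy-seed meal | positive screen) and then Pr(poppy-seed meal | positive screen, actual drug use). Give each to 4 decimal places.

P(positive screen) = 0.03·0.98·0.7 + 0.41·0.98·0.3 + 0.59·0.02·0.7 + 0.74·0.02·0.3 = 0.020580 + 0.120540 + 0.008260 + 0.004440 = 0.153820
The poppy-seed meal-present share is 0.008260 + 0.004440 = 0.012700.
Hence the posterior is 0.012700/0.153820 ≈ 0.0826.

Now also conditioning on actual drug use=true:
P(positive screen | actual drug use) = 0.41*0.98 + 0.74*0.02 = 0.401800 + 0.014800 = 0.416600
The poppy-seed meal-present share is 0.74*0.02 = 0.014800.
P(poppy-seed meal | positive screen, actual drug use) = 0.014800 / 0.416600 ≈ 0.0355
Conditioning on actual drug use lowers the posterior on poppy-seed meal: the classic explaining-away effect in a common-effect structure.

Pr(poppy-seed meal | positive screen) ≈ 0.0826; Pr(poppy-seed meal | positive screen, actual drug use) ≈ 0.0355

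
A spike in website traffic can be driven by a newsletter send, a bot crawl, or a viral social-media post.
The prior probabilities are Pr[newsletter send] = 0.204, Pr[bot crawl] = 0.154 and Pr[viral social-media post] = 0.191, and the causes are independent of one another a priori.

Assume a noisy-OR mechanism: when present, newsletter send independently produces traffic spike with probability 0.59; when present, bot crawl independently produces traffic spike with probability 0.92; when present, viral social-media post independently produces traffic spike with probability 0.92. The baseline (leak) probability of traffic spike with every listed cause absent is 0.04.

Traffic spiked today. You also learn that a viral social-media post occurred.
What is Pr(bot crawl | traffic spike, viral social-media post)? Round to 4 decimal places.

Pr(bot crawl | traffic spike, viral social-media post) ≈ 0.1626

Under noisy-OR, P(traffic spike | causes) = 1 − (1−0.04)·∏(1−qᵢ) over the active causes.
By total probability over the 4 (newsletter send, bot crawl) configurations:
  P(traffic spike | viral social-media post) = 0.9232·0.796·0.846 + 0.993856·0.796·0.154 + 0.968512·0.204·0.846 + 0.997481·0.204·0.154
        = 0.621698 + 0.121831 + 0.167150 + 0.031337 = 0.942016
The terms with bot crawl present sum to 0.153168, so
  P(bot crawl | traffic spike, viral social-media post) = 0.153168 / 0.942016 ≈ 0.1626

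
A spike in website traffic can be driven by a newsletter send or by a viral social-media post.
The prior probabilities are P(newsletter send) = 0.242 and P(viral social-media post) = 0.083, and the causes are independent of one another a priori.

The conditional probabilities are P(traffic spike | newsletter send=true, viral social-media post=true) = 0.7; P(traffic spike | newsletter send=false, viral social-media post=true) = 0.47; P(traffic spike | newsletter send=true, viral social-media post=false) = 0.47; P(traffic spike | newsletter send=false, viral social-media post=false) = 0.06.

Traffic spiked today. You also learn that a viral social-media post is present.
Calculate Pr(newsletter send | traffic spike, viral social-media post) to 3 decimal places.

P(traffic spike | viral social-media post) = 0.47*0.758 + 0.7*0.242 = 0.356260 + 0.169400 = 0.525660
The newsletter send-present share is 0.7*0.242 = 0.169400.
P(newsletter send | traffic spike, viral social-media post) = 0.169400 / 0.525660 ≈ 0.322

Pr(newsletter send | traffic spike, viral social-media post) ≈ 0.322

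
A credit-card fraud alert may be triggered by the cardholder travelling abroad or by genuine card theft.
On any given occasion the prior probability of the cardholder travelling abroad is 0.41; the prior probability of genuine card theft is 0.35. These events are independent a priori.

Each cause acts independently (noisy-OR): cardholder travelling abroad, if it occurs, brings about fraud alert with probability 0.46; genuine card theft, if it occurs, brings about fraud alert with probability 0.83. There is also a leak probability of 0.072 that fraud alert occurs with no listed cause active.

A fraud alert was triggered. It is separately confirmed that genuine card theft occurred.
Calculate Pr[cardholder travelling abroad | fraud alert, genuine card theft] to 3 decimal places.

Under noisy-OR, P(fraud alert | causes) = 1 − (1−0.072)·∏(1−qᵢ) over the active causes.
By total probability over both values of cardholder travelling abroad:
  P(fraud alert | genuine card theft) = 0.84224×0.59 + 0.91481×0.41
        = 0.496922 + 0.375072 = 0.871994
Keeping only the cardholder travelling abroad-present terms gives 0.375072, so
  P(cardholder travelling abroad | fraud alert, genuine card theft) = 0.375072 / 0.871994 ≈ 0.430

Pr[cardholder travelling abroad | fraud alert, genuine card theft] ≈ 0.430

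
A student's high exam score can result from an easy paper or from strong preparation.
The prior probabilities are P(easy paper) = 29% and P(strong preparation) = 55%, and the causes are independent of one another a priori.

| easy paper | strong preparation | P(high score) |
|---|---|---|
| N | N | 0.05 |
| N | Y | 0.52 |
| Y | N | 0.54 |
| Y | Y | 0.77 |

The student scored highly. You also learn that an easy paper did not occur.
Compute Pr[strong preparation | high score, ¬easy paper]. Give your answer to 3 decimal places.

Pr[strong preparation | high score, ¬easy paper] ≈ 0.927

By total probability over both values of strong preparation:
  P(high score | ¬easy paper) = 0.05×0.45 + 0.52×0.55
        = 0.022500 + 0.286000 = 0.308500
Configurations with strong preparation contribute 0.286000, so
  P(strong preparation | high score, ¬easy paper) = 0.286000 / 0.308500 ≈ 0.927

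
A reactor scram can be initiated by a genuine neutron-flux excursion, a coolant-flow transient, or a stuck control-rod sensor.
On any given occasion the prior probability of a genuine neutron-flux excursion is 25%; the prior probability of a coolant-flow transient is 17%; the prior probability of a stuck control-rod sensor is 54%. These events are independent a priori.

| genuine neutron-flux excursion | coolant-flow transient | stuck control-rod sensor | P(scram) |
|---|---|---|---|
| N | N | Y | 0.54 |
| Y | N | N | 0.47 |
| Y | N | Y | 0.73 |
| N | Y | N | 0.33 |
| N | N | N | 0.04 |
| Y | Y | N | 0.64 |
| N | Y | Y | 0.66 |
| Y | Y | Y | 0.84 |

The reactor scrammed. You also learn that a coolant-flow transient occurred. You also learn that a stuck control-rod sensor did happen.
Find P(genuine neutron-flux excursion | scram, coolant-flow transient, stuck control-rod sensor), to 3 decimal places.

P(genuine neutron-flux excursion | scram, coolant-flow transient, stuck control-rod sensor) ≈ 0.298

Weight on genuine neutron-flux excursion=true, given the evidence: 0.84×0.25 = 0.210000
Normalizer over all consistent configurations: 0.66×0.75 + 0.84×0.25 = 0.705000
P(genuine neutron-flux excursion | scram, coolant-flow transient, stuck control-rod sensor) = 0.210000/0.705000 ≈ 0.298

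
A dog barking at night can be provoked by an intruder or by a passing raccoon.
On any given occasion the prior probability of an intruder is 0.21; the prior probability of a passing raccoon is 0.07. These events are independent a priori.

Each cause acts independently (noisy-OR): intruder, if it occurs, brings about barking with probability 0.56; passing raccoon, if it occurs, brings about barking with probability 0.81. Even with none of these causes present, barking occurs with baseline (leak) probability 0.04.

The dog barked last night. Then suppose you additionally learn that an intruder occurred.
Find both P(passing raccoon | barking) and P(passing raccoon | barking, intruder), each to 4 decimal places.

P(passing raccoon | barking) ≈ 0.2923; P(passing raccoon | barking, intruder) ≈ 0.1070

Under noisy-OR, P(barking | causes) = 1 − (1−0.04)·∏(1−qᵢ) over the active causes.
For the numerator, keep only passing raccoon=true terms: 0.045213 + 0.013520 = 0.058733
Normalizer over all consistent configurations: 0.04×0.79×0.93 + 0.8176×0.79×0.07 + 0.5776×0.21×0.93 + 0.919744×0.21×0.07 = 0.200926
Posterior = 0.058733 / 0.200926 ≈ 0.2923

Now also conditioning on intruder=true:
P(barking | intruder) = 0.5776×0.93 + 0.919744×0.07 = 0.537168 + 0.064382 = 0.601550
Restricting to configurations with passing raccoon present: 0.919744×0.07 = 0.064382.
Hence the posterior is 0.064382/0.601550 ≈ 0.1070.
Conditioning on intruder lowers the posterior on passing raccoon: the classic explaining-away effect in a common-effect structure.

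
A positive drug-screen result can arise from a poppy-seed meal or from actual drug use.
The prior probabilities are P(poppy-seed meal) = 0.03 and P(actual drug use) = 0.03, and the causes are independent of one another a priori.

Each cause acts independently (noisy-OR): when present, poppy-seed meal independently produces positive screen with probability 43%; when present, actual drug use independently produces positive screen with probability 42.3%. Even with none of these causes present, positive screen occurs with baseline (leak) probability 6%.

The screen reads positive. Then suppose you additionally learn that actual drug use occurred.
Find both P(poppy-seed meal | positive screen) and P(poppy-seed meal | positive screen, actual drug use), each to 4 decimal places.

P(poppy-seed meal | positive screen) ≈ 0.1684; P(poppy-seed meal | positive screen, actual drug use) ≈ 0.0446

Under noisy-OR, P(positive screen | causes) = 1 − (1−0.06)·∏(1−qᵢ) over the active causes.
Enumerate the 4 (poppy-seed meal, actual drug use) configurations and weight by the priors:
  P(positive screen) = 0.06×0.97×0.97 + 0.45762×0.97×0.03 + 0.4642×0.03×0.97 + 0.690843×0.03×0.03
        = 0.056454 + 0.013317 + 0.013508 + 0.000622 = 0.083901
Keeping only the poppy-seed meal-present terms gives 0.014130, so
  P(poppy-seed meal | positive screen) = 0.014130 / 0.083901 ≈ 0.1684

Now also conditioning on actual drug use=true:
P(positive screen | actual drug use) = 0.45762*0.97 + 0.690843*0.03 = 0.443891 + 0.020725 = 0.464616
Of this, 0.020725 comes from 0.690843*0.03 (the poppy-seed meal=true cases).
So P(poppy-seed meal | positive screen, actual drug use) = 0.020725/0.464616 ≈ 0.0446.
— actual drug use explains away the evidence for poppy-seed meal.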